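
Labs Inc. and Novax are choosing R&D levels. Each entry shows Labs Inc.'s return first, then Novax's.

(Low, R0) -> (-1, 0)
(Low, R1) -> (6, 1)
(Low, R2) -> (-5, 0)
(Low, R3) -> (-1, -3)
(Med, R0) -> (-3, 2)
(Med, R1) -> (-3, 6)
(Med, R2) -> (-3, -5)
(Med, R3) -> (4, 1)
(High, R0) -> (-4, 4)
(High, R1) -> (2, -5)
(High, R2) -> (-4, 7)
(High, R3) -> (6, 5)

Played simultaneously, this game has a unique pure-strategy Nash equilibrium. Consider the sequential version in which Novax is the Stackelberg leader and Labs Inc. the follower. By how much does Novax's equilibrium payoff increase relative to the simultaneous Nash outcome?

4

Labs Inc. best-responds to each possible Novax move:
- R0 → Labs Inc. plays Low (best of -1, -3, -4); Novax gets 0.
- R1 → Labs Inc. plays Low (best of 6, -3, 2); Novax gets 1.
- R2 → Labs Inc. plays Med (best of -5, -3, -4); Novax gets -5.
- R3 → Labs Inc. plays High (best of -1, 4, 6); Novax gets 5.
Novax's induced payoffs are 0, 1, -5, 5, so Novax commits to R3. Subgame-perfect outcome: (High, R3) with payoffs (6, 5).
For the simultaneous game, intersect best replies.
Labs Inc.'s best replies: R0→Low; R1→Low; R2→Med; R3→High.
Novax's best replies: Low→R1; Med→R1; High→R2.
The unique mutual best reply is (Low, R1), giving (6, 1).
Novax's commitment gain: 5 − 1 = 4.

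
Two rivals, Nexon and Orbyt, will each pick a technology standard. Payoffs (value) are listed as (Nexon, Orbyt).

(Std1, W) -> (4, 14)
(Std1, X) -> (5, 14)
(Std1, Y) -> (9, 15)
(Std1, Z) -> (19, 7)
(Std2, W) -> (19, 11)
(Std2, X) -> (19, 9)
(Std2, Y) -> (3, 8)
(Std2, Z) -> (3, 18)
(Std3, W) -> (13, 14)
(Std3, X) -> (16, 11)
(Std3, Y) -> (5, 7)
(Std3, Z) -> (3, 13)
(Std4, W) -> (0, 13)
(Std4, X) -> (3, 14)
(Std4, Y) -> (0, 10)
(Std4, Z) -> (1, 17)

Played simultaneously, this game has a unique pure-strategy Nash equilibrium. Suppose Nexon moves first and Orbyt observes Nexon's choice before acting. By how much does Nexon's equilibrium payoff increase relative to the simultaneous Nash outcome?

4

Solve by backward induction (Nexon leads).
- Std1: Orbyt compares 14, 14, 15, 7 and picks Y; Nexon would get 9.
- Std2: Orbyt compares 11, 9, 8, 18 and picks Z; Nexon would get 3.
- Std3: Orbyt compares 14, 11, 7, 13 and picks W; Nexon would get 13.
- Std4: Orbyt compares 13, 14, 10, 17 and picks Z; Nexon would get 1.
Among 9, 3, 13, 1, the best is 13 at Std3. Subgame-perfect outcome: (Std3, W) with payoffs (13, 14).
Now find the simultaneous Nash equilibrium.
Nexon's best replies: W→Std2; X→Std2; Y→Std1; Z→Std1.
Orbyt's best replies: Std1→Y; Std2→Z; Std3→W; Std4→Z.
The unique mutual best reply is (Std1, Y), giving (9, 15).
Nexon's commitment gain: 13 − 9 = 4.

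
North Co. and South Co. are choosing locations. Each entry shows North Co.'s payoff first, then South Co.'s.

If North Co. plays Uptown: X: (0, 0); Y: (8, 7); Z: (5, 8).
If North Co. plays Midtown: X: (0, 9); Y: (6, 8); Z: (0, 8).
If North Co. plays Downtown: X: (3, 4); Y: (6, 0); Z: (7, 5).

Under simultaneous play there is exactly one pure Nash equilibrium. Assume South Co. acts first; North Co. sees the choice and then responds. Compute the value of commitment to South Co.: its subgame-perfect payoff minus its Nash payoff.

Work backward from North Co.'s decision.
- X: North Co. compares 0, 0, 3 and picks Downtown; South Co. would get 4.
- Y: North Co. compares 8, 6, 6 and picks Uptown; South Co. would get 7.
- Z: North Co. compares 5, 0, 7 and picks Downtown; South Co. would get 5.
South Co.'s induced payoffs are 4, 7, 5, so South Co. commits to Y. Subgame-perfect outcome: (Uptown, Y) with payoffs (8, 7).
For the simultaneous game, intersect best replies.
North Co.'s best replies: X→Downtown; Y→Uptown; Z→Downtown.
South Co.'s best replies: Uptown→Z; Midtown→X; Downtown→Z.
Only (Downtown, Z) has each player best-responding; Nash payoffs (7, 5).
South Co.'s commitment gain: 7 − 5 = 2.

2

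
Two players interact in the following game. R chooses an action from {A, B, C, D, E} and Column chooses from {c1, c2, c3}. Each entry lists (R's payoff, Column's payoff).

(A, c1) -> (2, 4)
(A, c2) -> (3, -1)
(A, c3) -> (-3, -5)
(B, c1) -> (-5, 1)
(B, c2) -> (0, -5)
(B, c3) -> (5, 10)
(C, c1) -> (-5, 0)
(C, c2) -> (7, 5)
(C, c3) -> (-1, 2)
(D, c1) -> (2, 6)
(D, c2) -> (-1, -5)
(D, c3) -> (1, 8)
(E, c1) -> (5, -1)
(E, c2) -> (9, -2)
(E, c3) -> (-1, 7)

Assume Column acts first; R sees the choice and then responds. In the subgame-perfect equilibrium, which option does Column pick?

Work backward from R's decision.
- c1: BR = E, leader payoff -1.
- c2: BR = E, leader payoff -2.
- c3: BR = B, leader payoff 10.
Column's induced payoffs are -1, -2, 10, so Column commits to c3. Subgame-perfect outcome: (B, c3) with payoffs (5, 10).

c3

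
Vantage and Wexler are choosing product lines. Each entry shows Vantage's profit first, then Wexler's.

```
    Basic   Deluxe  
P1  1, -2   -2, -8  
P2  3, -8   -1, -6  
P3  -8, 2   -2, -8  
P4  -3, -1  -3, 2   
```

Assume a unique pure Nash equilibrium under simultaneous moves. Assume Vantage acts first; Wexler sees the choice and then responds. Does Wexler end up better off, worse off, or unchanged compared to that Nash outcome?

better off

Solve by backward induction (Vantage leads).
- P1: Wexler compares -2, -8 and picks Basic; Vantage would get 1.
- P2: Wexler compares -8, -6 and picks Deluxe; Vantage would get -1.
- P3: Wexler compares 2, -8 and picks Basic; Vantage would get -8.
- P4: Wexler compares -1, 2 and picks Deluxe; Vantage would get -3.
Maximizing over 1, -1, -8, -3, Vantage chooses P1. Subgame-perfect outcome: (P1, Basic) with payoffs (1, -2).
Under simultaneous play:
Vantage's best replies: Basic→P2; Deluxe→P2.
Wexler's best replies: P1→Basic; P2→Deluxe; P3→Basic; P4→Deluxe.
Only (P2, Deluxe) has each player best-responding; Nash payoffs (-1, -6).
Wexler earns -2 sequentially versus -6 at the Nash outcome: better off.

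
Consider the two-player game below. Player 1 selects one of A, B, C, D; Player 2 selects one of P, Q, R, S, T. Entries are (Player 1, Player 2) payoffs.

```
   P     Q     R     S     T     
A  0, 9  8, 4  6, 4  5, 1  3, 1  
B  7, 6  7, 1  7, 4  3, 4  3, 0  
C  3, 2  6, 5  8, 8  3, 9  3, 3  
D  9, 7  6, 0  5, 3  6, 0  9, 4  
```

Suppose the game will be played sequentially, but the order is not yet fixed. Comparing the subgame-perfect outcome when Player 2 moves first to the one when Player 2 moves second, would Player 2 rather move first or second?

first

If Player 1 leads: Player 2's best replies are A→P, B→P, C→S, D→P; Player 1's induced payoffs 0, 7, 3, 9; outcome (D, P), payoffs (9, 7).
If Player 2 leads: Player 1's best replies are P→D, Q→A, R→C, S→D, T→D; Player 2's induced payoffs 7, 4, 8, 0, 4; outcome (C, R), payoffs (8, 8).
Player 2 gets 8 moving first and 7 moving second, so Player 2 prefers to move first.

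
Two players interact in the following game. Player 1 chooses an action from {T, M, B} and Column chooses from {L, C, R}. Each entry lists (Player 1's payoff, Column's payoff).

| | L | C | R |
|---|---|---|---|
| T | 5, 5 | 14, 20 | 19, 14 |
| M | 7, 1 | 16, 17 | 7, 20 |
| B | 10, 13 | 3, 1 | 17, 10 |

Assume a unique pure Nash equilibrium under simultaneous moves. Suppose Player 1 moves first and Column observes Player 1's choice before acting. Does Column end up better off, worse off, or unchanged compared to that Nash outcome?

Column best-responds to each possible Player 1 move:
- T: Column compares 5, 20, 14 and picks C; Player 1 would get 14.
- M: Column compares 1, 17, 20 and picks R; Player 1 would get 7.
- B: Column compares 13, 1, 10 and picks L; Player 1 would get 10.
Player 1's induced payoffs are 14, 7, 10, so Player 1 commits to T. Subgame-perfect outcome: (T, C) with payoffs (14, 20).
For the simultaneous game, intersect best replies.
Player 1's best replies: L→B; C→M; R→T.
Column's best replies: T→C; M→R; B→L.
The unique mutual best reply is (B, L), giving (10, 13).
Column earns 20 sequentially versus 13 at the Nash outcome: better off.

better off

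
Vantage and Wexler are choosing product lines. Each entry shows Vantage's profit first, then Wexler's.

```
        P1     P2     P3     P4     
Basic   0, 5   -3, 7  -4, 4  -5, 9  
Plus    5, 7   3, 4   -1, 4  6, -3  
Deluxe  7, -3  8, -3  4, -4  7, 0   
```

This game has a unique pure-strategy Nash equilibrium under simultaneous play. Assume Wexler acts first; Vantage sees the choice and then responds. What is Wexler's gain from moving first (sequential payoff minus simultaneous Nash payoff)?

Work backward from Vantage's decision.
- P1: BR = Deluxe, leader payoff -3.
- P2: BR = Deluxe, leader payoff -3.
- P3: BR = Deluxe, leader payoff -4.
- P4: BR = Deluxe, leader payoff 0.
Wexler's induced payoffs are -3, -3, -4, 0, so Wexler commits to P4. Subgame-perfect outcome: (Deluxe, P4) with payoffs (7, 0).
Now find the simultaneous Nash equilibrium.
Vantage's best replies: P1→Deluxe; P2→Deluxe; P3→Deluxe; P4→Deluxe.
Wexler's best replies: Basic→P4; Plus→P1; Deluxe→P4.
Only (Deluxe, P4) has each player best-responding; Nash payoffs (7, 0).
Wexler's commitment gain: 0 − 0 = 0.

0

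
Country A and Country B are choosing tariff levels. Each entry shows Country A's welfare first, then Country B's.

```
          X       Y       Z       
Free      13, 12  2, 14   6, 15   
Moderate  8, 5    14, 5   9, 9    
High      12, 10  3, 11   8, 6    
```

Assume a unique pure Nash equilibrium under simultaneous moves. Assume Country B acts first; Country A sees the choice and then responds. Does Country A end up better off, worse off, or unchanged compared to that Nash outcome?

better off

Country A best-responds to each possible Country B move:
- X → Country A plays Free (best of 13, 8, 12); Country B gets 12.
- Y → Country A plays Moderate (best of 2, 14, 3); Country B gets 5.
- Z → Country A plays Moderate (best of 6, 9, 8); Country B gets 9.
Among 12, 5, 9, the best is 12 at X. Subgame-perfect outcome: (Free, X) with payoffs (13, 12).
Under simultaneous play:
Country A's best replies: X→Free; Y→Moderate; Z→Moderate.
Country B's best replies: Free→Z; Moderate→Z; High→Y.
The unique mutual best reply is (Moderate, Z), giving (9, 9).
Country A earns 13 sequentially versus 9 at the Nash outcome: better off.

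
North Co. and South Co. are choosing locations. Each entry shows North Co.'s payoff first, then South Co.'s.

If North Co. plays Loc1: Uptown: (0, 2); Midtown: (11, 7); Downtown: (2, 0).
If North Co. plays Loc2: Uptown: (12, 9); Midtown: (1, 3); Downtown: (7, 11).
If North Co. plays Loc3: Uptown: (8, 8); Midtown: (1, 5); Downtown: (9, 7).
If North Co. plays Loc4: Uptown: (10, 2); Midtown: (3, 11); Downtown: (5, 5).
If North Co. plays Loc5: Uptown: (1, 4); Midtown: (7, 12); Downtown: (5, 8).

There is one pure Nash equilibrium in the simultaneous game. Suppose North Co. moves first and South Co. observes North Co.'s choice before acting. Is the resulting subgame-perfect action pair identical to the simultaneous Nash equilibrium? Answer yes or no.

Solve by backward induction (North Co. leads).
- Loc1: South Co. compares 2, 7, 0 and picks Midtown; North Co. would get 11.
- Loc2: South Co. compares 9, 3, 11 and picks Downtown; North Co. would get 7.
- Loc3: South Co. compares 8, 5, 7 and picks Uptown; North Co. would get 8.
- Loc4: South Co. compares 2, 11, 5 and picks Midtown; North Co. would get 3.
- Loc5: South Co. compares 4, 12, 8 and picks Midtown; North Co. would get 7.
North Co.'s induced payoffs are 11, 7, 8, 3, 7, so North Co. commits to Loc1. Subgame-perfect outcome: (Loc1, Midtown) with payoffs (11, 7).
For the simultaneous game, intersect best replies.
North Co.'s best replies: Uptown→Loc2; Midtown→Loc1; Downtown→Loc3.
South Co.'s best replies: Loc1→Midtown; Loc2→Downtown; Loc3→Uptown; Loc4→Midtown; Loc5→Midtown.
Only (Loc1, Midtown) has each player best-responding; Nash payoffs (11, 7).
Sequential outcome (Loc1, Midtown) coincides with the Nash profile (Loc1, Midtown).

yes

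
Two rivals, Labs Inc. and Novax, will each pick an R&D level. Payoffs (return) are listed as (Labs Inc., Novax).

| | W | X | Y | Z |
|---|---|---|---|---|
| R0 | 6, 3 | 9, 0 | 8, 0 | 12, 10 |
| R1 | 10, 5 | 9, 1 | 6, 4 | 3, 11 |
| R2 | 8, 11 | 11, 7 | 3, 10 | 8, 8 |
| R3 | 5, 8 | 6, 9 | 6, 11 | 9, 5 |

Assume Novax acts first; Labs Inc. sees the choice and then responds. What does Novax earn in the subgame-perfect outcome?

10

Work backward from Labs Inc.'s decision.
- W: Labs Inc. compares 6, 10, 8, 5 and picks R1; Novax would get 5.
- X: Labs Inc. compares 9, 9, 11, 6 and picks R2; Novax would get 7.
- Y: Labs Inc. compares 8, 6, 3, 6 and picks R0; Novax would get 0.
- Z: Labs Inc. compares 12, 3, 8, 9 and picks R0; Novax would get 10.
Novax's induced payoffs are 5, 7, 0, 10, so Novax commits to Z. Subgame-perfect outcome: (R0, Z) with payoffs (12, 10).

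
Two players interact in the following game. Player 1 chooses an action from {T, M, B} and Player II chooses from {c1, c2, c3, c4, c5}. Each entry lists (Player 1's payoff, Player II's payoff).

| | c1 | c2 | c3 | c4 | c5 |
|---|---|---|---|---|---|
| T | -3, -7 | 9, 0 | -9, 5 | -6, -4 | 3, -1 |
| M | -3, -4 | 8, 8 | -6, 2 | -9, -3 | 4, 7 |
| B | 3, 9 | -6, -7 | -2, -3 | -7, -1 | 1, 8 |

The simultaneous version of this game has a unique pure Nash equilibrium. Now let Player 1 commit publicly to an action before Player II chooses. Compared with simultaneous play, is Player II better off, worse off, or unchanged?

worse off

Backward induction with Player 1 moving first.
- T: BR = c3, leader payoff -9.
- M: BR = c2, leader payoff 8.
- B: BR = c1, leader payoff 3.
Maximizing over -9, 8, 3, Player 1 chooses M. Subgame-perfect outcome: (M, c2) with payoffs (8, 8).
For the simultaneous game, intersect best replies.
Player 1's best replies: c1→B; c2→T; c3→B; c4→T; c5→M.
Player II's best replies: T→c3; M→c2; B→c1.
The unique mutual best reply is (B, c1), giving (3, 9).
Player II earns 8 sequentially versus 9 at the Nash outcome: worse off.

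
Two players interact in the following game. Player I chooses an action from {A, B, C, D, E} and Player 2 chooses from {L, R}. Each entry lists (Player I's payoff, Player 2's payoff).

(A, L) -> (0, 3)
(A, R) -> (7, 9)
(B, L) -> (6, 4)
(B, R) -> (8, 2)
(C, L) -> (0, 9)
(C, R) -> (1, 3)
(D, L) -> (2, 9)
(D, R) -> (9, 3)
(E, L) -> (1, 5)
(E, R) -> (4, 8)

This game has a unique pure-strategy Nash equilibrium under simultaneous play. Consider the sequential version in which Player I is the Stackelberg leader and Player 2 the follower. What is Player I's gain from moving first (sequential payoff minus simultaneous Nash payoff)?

Player 2 best-responds to each possible Player I move:
- A: BR = R, leader payoff 7.
- B: BR = L, leader payoff 6.
- C: BR = L, leader payoff 0.
- D: BR = L, leader payoff 2.
- E: BR = R, leader payoff 4.
Player I's induced payoffs are 7, 6, 0, 2, 4, so Player I commits to A. Subgame-perfect outcome: (A, R) with payoffs (7, 9).
For the simultaneous game, intersect best replies.
Player I's best replies: L→B; R→D.
Player 2's best replies: A→R; B→L; C→L; D→L; E→R.
The unique mutual best reply is (B, L), giving (6, 4).
Player I's commitment gain: 7 − 6 = 1.

1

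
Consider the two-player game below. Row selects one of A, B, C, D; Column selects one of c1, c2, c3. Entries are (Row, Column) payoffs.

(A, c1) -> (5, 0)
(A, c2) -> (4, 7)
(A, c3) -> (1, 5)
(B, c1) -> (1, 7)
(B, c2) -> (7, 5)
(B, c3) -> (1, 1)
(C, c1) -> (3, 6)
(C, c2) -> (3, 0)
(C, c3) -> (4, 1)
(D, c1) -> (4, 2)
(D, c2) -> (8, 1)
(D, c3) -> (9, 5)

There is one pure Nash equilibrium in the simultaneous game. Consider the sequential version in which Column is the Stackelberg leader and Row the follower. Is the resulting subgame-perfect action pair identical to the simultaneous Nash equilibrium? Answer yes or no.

yes

Solve by backward induction (Column leads).
- c1: BR = A, leader payoff 0.
- c2: BR = D, leader payoff 1.
- c3: BR = D, leader payoff 5.
Maximizing over 0, 1, 5, Column chooses c3. Subgame-perfect outcome: (D, c3) with payoffs (9, 5).
Now find the simultaneous Nash equilibrium.
Row's best replies: c1→A; c2→D; c3→D.
Column's best replies: A→c2; B→c1; C→c1; D→c3.
Only (D, c3) has each player best-responding; Nash payoffs (9, 5).
Sequential outcome (D, c3) coincides with the Nash profile (D, c3).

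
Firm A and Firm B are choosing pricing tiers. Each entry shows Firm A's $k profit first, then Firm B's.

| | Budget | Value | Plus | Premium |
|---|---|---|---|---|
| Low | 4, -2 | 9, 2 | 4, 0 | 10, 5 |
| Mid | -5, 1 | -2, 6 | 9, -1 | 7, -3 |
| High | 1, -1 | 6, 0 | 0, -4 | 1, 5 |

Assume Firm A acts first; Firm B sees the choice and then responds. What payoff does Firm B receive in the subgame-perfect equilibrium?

Firm B best-responds to each possible Firm A move:
- Low: Firm B compares -2, 2, 0, 5 and picks Premium; Firm A would get 10.
- Mid: Firm B compares 1, 6, -1, -3 and picks Value; Firm A would get -2.
- High: Firm B compares -1, 0, -4, 5 and picks Premium; Firm A would get 1.
Firm A's induced payoffs are 10, -2, 1, so Firm A commits to Low. Subgame-perfect outcome: (Low, Premium) with payoffs (10, 5).

5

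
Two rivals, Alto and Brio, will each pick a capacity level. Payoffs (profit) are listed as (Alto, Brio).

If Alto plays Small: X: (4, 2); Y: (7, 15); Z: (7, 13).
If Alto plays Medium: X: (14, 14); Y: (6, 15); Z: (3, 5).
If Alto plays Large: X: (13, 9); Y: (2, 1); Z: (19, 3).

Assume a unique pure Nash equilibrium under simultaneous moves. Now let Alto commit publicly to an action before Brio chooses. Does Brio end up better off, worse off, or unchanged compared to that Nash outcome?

worse off

Backward induction with Alto moving first.
- Small: BR = Y, leader payoff 7.
- Medium: BR = Y, leader payoff 6.
- Large: BR = X, leader payoff 13.
Among 7, 6, 13, the best is 13 at Large. Subgame-perfect outcome: (Large, X) with payoffs (13, 9).
Now find the simultaneous Nash equilibrium.
Alto's best replies: X→Medium; Y→Small; Z→Large.
Brio's best replies: Small→Y; Medium→Y; Large→X.
Only (Small, Y) has each player best-responding; Nash payoffs (7, 15).
Brio earns 9 sequentially versus 15 at the Nash outcome: worse off.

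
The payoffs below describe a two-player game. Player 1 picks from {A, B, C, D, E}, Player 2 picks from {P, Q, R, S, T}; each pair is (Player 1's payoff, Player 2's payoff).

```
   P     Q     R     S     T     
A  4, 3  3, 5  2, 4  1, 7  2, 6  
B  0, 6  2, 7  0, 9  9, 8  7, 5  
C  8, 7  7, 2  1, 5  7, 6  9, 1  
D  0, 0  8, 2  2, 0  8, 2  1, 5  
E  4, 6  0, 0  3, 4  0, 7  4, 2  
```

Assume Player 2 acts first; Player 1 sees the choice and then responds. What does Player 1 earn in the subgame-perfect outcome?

9

Work backward from Player 1's decision.
- P: BR = C, leader payoff 7.
- Q: BR = D, leader payoff 2.
- R: BR = E, leader payoff 4.
- S: BR = B, leader payoff 8.
- T: BR = C, leader payoff 1.
Among 7, 2, 4, 8, 1, the best is 8 at S. Subgame-perfect outcome: (B, S) with payoffs (9, 8).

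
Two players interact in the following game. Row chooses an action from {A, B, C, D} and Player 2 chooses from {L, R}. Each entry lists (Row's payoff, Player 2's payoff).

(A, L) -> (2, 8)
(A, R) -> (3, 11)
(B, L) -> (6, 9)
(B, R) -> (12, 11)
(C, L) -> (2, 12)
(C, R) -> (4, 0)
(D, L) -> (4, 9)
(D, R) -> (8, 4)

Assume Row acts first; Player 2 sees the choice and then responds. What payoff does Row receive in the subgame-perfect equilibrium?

12

Solve by backward induction (Row leads).
- A → Player 2 plays R (best of 8, 11); Row gets 3.
- B → Player 2 plays R (best of 9, 11); Row gets 12.
- C → Player 2 plays L (best of 12, 0); Row gets 2.
- D → Player 2 plays L (best of 9, 4); Row gets 4.
Among 3, 12, 2, 4, the best is 12 at B. Subgame-perfect outcome: (B, R) with payoffs (12, 11).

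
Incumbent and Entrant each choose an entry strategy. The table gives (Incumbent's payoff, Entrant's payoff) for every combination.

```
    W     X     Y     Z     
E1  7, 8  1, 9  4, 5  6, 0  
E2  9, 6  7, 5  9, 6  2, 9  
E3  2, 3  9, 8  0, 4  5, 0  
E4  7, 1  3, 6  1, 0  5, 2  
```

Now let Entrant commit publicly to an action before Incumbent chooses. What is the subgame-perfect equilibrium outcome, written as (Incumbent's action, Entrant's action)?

Work backward from Incumbent's decision.
- W: Incumbent compares 7, 9, 2, 7 and picks E2; Entrant would get 6.
- X: Incumbent compares 1, 7, 9, 3 and picks E3; Entrant would get 8.
- Y: Incumbent compares 4, 9, 0, 1 and picks E2; Entrant would get 6.
- Z: Incumbent compares 6, 2, 5, 5 and picks E1; Entrant would get 0.
Entrant's induced payoffs are 6, 8, 6, 0, so Entrant commits to X. Subgame-perfect outcome: (E3, X) with payoffs (9, 8).

(E3, X)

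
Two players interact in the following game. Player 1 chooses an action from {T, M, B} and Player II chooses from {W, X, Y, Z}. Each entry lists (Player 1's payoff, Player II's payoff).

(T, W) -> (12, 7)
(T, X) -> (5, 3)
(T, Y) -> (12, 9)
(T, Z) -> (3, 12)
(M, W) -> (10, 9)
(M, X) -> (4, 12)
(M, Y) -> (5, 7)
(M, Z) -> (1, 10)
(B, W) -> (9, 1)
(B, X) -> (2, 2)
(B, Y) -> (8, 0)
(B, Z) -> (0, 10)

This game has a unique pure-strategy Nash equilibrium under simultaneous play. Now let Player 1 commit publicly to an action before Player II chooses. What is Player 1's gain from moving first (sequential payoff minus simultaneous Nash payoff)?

1

Solve by backward induction (Player 1 leads).
- T: Player II compares 7, 3, 9, 12 and picks Z; Player 1 would get 3.
- M: Player II compares 9, 12, 7, 10 and picks X; Player 1 would get 4.
- B: Player II compares 1, 2, 0, 10 and picks Z; Player 1 would get 0.
Player 1's induced payoffs are 3, 4, 0, so Player 1 commits to M. Subgame-perfect outcome: (M, X) with payoffs (4, 12).
Now find the simultaneous Nash equilibrium.
Player 1's best replies: W→T; X→T; Y→T; Z→T.
Player II's best replies: T→Z; M→X; B→Z.
The unique mutual best reply is (T, Z), giving (3, 12).
Player 1's commitment gain: 4 − 3 = 1.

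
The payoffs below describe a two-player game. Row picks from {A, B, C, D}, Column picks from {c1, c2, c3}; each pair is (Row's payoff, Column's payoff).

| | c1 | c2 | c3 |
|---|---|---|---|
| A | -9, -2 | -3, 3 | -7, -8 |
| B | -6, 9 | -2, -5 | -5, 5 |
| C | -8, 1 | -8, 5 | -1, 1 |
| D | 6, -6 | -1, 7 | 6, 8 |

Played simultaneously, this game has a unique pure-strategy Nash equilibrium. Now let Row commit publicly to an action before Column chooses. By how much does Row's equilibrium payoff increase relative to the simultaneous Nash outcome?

0

Solve by backward induction (Row leads).
- A: BR = c2, leader payoff -3.
- B: BR = c1, leader payoff -6.
- C: BR = c2, leader payoff -8.
- D: BR = c3, leader payoff 6.
Maximizing over -3, -6, -8, 6, Row chooses D. Subgame-perfect outcome: (D, c3) with payoffs (6, 8).
For the simultaneous game, intersect best replies.
Row's best replies: c1→D; c2→D; c3→D.
Column's best replies: A→c2; B→c1; C→c2; D→c3.
Only (D, c3) has each player best-responding; Nash payoffs (6, 8).
Row's commitment gain: 6 − 6 = 0.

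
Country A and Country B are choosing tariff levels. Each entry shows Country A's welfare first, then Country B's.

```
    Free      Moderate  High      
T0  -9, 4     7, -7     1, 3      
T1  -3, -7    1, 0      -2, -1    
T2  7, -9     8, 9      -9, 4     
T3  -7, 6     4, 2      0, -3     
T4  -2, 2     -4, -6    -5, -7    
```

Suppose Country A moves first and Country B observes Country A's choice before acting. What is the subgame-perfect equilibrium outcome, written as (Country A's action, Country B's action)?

(T2, Moderate)

Backward induction with Country A moving first.
- T0 → Country B plays Free (best of 4, -7, 3); Country A gets -9.
- T1 → Country B plays Moderate (best of -7, 0, -1); Country A gets 1.
- T2 → Country B plays Moderate (best of -9, 9, 4); Country A gets 8.
- T3 → Country B plays Free (best of 6, 2, -3); Country A gets -7.
- T4 → Country B plays Free (best of 2, -6, -7); Country A gets -2.
Among -9, 1, 8, -7, -2, the best is 8 at T2. Subgame-perfect outcome: (T2, Moderate) with payoffs (8, 9).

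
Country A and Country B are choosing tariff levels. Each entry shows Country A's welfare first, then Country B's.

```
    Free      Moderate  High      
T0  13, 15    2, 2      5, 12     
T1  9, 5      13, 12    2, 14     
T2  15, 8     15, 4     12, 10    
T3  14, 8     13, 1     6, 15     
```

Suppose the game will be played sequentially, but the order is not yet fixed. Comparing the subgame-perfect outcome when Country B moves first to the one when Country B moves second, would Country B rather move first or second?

If Country A leads: Country B's best replies are T0→Free, T1→High, T2→High, T3→High; Country A's induced payoffs 13, 2, 12, 6; outcome (T0, Free), payoffs (13, 15).
If Country B leads: Country A's best replies are Free→T2, Moderate→T2, High→T2; Country B's induced payoffs 8, 4, 10; outcome (T2, High), payoffs (12, 10).
Country B gets 10 moving first and 15 moving second, so Country B prefers to move second.

second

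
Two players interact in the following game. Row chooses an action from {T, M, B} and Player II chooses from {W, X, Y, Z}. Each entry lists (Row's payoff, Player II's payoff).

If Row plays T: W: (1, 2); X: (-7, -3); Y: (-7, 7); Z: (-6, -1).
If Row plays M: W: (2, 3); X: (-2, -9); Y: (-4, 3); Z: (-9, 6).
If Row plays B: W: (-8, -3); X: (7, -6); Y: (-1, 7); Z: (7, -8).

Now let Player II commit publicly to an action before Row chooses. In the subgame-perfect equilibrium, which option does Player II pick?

Y

Row best-responds to each possible Player II move:
- W → Row plays M (best of 1, 2, -8); Player II gets 3.
- X → Row plays B (best of -7, -2, 7); Player II gets -6.
- Y → Row plays B (best of -7, -4, -1); Player II gets 7.
- Z → Row plays B (best of -6, -9, 7); Player II gets -8.
Maximizing over 3, -6, 7, -8, Player II chooses Y. Subgame-perfect outcome: (B, Y) with payoffs (-1, 7).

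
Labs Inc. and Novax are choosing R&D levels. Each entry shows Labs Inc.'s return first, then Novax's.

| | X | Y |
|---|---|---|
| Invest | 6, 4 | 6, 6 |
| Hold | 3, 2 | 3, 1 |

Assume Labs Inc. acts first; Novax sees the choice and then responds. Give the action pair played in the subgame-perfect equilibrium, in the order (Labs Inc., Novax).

Work backward from Novax's decision.
- Invest: Novax compares 4, 6 and picks Y; Labs Inc. would get 6.
- Hold: Novax compares 2, 1 and picks X; Labs Inc. would get 3.
Labs Inc.'s induced payoffs are 6, 3, so Labs Inc. commits to Invest. Subgame-perfect outcome: (Invest, Y) with payoffs (6, 6).

(Invest, Y)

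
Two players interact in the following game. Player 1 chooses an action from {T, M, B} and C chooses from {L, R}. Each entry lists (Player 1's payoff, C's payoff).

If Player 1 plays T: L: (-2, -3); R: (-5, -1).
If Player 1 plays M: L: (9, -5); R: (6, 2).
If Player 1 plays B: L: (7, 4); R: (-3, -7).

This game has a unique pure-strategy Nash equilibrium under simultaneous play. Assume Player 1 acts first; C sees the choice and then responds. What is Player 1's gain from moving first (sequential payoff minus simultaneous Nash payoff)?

C best-responds to each possible Player 1 move:
- T: BR = R, leader payoff -5.
- M: BR = R, leader payoff 6.
- B: BR = L, leader payoff 7.
Maximizing over -5, 6, 7, Player 1 chooses B. Subgame-perfect outcome: (B, L) with payoffs (7, 4).
Now find the simultaneous Nash equilibrium.
Player 1's best replies: L→M; R→M.
C's best replies: T→R; M→R; B→L.
Only (M, R) has each player best-responding; Nash payoffs (6, 2).
Player 1's commitment gain: 7 − 6 = 1.

1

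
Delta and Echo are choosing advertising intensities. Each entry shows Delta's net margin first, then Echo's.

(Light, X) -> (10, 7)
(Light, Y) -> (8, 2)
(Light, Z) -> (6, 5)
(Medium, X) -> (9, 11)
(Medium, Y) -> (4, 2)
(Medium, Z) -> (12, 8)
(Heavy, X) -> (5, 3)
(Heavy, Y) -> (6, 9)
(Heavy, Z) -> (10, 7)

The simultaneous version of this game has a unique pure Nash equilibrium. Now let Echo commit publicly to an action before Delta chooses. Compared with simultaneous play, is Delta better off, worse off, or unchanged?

Backward induction with Echo moving first.
- X: Delta compares 10, 9, 5 and picks Light; Echo would get 7.
- Y: Delta compares 8, 4, 6 and picks Light; Echo would get 2.
- Z: Delta compares 6, 12, 10 and picks Medium; Echo would get 8.
Echo's induced payoffs are 7, 2, 8, so Echo commits to Z. Subgame-perfect outcome: (Medium, Z) with payoffs (12, 8).
Under simultaneous play:
Delta's best replies: X→Light; Y→Light; Z→Medium.
Echo's best replies: Light→X; Medium→X; Heavy→Y.
The unique mutual best reply is (Light, X), giving (10, 7).
Delta earns 12 sequentially versus 10 at the Nash outcome: better off.

better off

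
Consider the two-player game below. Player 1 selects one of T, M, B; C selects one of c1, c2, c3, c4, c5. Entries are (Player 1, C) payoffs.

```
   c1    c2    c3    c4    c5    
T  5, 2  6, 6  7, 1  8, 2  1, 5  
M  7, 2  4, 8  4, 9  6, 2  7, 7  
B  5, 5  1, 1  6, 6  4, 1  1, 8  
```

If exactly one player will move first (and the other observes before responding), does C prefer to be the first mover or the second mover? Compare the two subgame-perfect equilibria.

If Player 1 leads: C's best replies are T→c2, M→c3, B→c5; Player 1's induced payoffs 6, 4, 1; outcome (T, c2), payoffs (6, 6).
If C leads: Player 1's best replies are c1→M, c2→T, c3→T, c4→T, c5→M; C's induced payoffs 2, 6, 1, 2, 7; outcome (M, c5), payoffs (7, 7).
C gets 7 moving first and 6 moving second, so C prefers to move first.

first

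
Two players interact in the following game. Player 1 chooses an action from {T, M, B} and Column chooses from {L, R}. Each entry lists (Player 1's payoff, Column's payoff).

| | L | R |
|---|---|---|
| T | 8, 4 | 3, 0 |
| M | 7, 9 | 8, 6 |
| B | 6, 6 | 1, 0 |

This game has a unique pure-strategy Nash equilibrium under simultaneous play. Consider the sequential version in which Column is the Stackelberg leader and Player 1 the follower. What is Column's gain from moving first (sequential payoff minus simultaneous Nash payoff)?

2

Work backward from Player 1's decision.
- L: BR = T, leader payoff 4.
- R: BR = M, leader payoff 6.
Maximizing over 4, 6, Column chooses R. Subgame-perfect outcome: (M, R) with payoffs (8, 6).
Under simultaneous play:
Player 1's best replies: L→T; R→M.
Column's best replies: T→L; M→L; B→L.
The unique mutual best reply is (T, L), giving (8, 4).
Column's commitment gain: 6 − 4 = 2.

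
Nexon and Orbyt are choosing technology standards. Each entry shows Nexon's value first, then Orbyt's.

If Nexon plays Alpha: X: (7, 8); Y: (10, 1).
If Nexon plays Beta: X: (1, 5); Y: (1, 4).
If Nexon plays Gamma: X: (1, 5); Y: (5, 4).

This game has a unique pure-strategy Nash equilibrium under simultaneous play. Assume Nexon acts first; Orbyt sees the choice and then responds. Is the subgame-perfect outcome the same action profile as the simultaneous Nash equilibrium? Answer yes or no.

Work backward from Orbyt's decision.
- Alpha: BR = X, leader payoff 7.
- Beta: BR = X, leader payoff 1.
- Gamma: BR = X, leader payoff 1.
Maximizing over 7, 1, 1, Nexon chooses Alpha. Subgame-perfect outcome: (Alpha, X) with payoffs (7, 8).
Under simultaneous play:
Nexon's best replies: X→Alpha; Y→Alpha.
Orbyt's best replies: Alpha→X; Beta→X; Gamma→X.
Only (Alpha, X) has each player best-responding; Nash payoffs (7, 8).
Sequential outcome (Alpha, X) coincides with the Nash profile (Alpha, X).

yes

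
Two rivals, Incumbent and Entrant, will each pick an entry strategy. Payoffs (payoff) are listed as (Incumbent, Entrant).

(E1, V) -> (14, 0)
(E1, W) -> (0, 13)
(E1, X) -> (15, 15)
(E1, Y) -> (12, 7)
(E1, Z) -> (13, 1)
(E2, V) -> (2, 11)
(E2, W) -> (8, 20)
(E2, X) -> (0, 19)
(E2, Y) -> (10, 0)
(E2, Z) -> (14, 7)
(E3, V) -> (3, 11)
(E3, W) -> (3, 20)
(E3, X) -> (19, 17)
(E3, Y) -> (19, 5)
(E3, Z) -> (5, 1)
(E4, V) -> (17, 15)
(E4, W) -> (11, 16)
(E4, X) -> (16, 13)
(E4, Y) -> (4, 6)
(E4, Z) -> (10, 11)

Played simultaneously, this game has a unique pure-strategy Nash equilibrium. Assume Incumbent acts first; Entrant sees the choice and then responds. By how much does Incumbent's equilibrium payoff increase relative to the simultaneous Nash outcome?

4

Backward induction with Incumbent moving first.
- E1 → Entrant plays X (best of 0, 13, 15, 7, 1); Incumbent gets 15.
- E2 → Entrant plays W (best of 11, 20, 19, 0, 7); Incumbent gets 8.
- E3 → Entrant plays W (best of 11, 20, 17, 5, 1); Incumbent gets 3.
- E4 → Entrant plays W (best of 15, 16, 13, 6, 11); Incumbent gets 11.
Maximizing over 15, 8, 3, 11, Incumbent chooses E1. Subgame-perfect outcome: (E1, X) with payoffs (15, 15).
Now find the simultaneous Nash equilibrium.
Incumbent's best replies: V→E4; W→E4; X→E3; Y→E3; Z→E2.
Entrant's best replies: E1→X; E2→W; E3→W; E4→W.
Only (E4, W) has each player best-responding; Nash payoffs (11, 16).
Incumbent's commitment gain: 15 − 11 = 4.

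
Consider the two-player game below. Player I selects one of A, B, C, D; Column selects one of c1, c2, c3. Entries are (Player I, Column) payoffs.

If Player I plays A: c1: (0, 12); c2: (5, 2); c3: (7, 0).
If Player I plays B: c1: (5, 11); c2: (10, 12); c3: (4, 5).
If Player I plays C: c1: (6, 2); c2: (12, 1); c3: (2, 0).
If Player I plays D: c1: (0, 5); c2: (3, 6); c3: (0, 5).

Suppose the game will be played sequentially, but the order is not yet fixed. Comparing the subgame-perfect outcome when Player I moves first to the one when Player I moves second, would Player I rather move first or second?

first

If Player I leads: Column's best replies are A→c1, B→c2, C→c1, D→c2; Player I's induced payoffs 0, 10, 6, 3; outcome (B, c2), payoffs (10, 12).
If Column leads: Player I's best replies are c1→C, c2→C, c3→A; Column's induced payoffs 2, 1, 0; outcome (C, c1), payoffs (6, 2).
Player I gets 10 moving first and 6 moving second, so Player I prefers to move first.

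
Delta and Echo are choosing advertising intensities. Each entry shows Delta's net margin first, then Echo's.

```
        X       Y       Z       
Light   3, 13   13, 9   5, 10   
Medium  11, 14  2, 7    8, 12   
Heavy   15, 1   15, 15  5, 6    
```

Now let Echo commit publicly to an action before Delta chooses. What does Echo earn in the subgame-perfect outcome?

Work backward from Delta's decision.
- X: BR = Heavy, leader payoff 1.
- Y: BR = Heavy, leader payoff 15.
- Z: BR = Medium, leader payoff 12.
Echo's induced payoffs are 1, 15, 12, so Echo commits to Y. Subgame-perfect outcome: (Heavy, Y) with payoffs (15, 15).

15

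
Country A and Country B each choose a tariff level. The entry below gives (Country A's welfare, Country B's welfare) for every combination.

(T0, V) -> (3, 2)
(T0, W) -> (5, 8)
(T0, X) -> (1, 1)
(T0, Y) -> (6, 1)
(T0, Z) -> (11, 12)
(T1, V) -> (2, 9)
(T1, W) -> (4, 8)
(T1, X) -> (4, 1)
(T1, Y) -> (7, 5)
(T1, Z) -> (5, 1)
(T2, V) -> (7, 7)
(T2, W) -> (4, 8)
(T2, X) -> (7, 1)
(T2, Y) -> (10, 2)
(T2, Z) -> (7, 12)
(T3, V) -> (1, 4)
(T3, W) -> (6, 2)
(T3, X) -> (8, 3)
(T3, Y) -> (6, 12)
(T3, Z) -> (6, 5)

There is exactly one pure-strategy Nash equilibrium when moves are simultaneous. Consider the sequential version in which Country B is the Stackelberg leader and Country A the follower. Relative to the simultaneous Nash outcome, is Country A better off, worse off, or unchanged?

unchanged

Country A best-responds to each possible Country B move:
- V: BR = T2, leader payoff 7.
- W: BR = T3, leader payoff 2.
- X: BR = T3, leader payoff 3.
- Y: BR = T2, leader payoff 2.
- Z: BR = T0, leader payoff 12.
Maximizing over 7, 2, 3, 2, 12, Country B chooses Z. Subgame-perfect outcome: (T0, Z) with payoffs (11, 12).
For the simultaneous game, intersect best replies.
Country A's best replies: V→T2; W→T3; X→T3; Y→T2; Z→T0.
Country B's best replies: T0→Z; T1→V; T2→Z; T3→Y.
Only (T0, Z) has each player best-responding; Nash payoffs (11, 12).
Country A earns 11 sequentially versus 11 at the Nash outcome: unchanged.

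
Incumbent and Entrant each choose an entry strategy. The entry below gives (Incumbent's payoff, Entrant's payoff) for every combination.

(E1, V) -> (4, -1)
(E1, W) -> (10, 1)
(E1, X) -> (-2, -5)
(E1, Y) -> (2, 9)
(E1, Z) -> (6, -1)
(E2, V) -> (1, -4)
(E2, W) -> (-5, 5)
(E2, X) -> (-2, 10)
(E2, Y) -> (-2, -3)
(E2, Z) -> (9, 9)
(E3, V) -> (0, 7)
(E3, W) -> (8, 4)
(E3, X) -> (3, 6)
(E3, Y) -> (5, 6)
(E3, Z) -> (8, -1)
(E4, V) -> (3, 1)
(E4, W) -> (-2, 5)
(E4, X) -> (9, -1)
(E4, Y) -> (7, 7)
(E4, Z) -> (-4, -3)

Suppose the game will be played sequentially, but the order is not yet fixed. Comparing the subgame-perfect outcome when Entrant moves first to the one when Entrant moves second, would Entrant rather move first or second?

If Incumbent leads: Entrant's best replies are E1→Y, E2→X, E3→V, E4→Y; Incumbent's induced payoffs 2, -2, 0, 7; outcome (E4, Y), payoffs (7, 7).
If Entrant leads: Incumbent's best replies are V→E1, W→E1, X→E4, Y→E4, Z→E2; Entrant's induced payoffs -1, 1, -1, 7, 9; outcome (E2, Z), payoffs (9, 9).
Entrant gets 9 moving first and 7 moving second, so Entrant prefers to move first.

first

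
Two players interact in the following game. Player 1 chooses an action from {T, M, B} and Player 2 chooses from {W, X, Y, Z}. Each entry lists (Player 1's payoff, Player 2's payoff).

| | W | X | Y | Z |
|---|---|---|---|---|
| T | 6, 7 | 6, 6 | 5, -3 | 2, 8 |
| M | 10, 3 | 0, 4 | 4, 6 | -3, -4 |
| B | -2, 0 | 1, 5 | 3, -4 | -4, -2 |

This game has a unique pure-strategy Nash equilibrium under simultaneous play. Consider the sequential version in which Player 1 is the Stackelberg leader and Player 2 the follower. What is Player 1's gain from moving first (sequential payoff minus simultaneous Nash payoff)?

2

Work backward from Player 2's decision.
- T: Player 2 compares 7, 6, -3, 8 and picks Z; Player 1 would get 2.
- M: Player 2 compares 3, 4, 6, -4 and picks Y; Player 1 would get 4.
- B: Player 2 compares 0, 5, -4, -2 and picks X; Player 1 would get 1.
Maximizing over 2, 4, 1, Player 1 chooses M. Subgame-perfect outcome: (M, Y) with payoffs (4, 6).
Now find the simultaneous Nash equilibrium.
Player 1's best replies: W→M; X→T; Y→T; Z→T.
Player 2's best replies: T→Z; M→Y; B→X.
Only (T, Z) has each player best-responding; Nash payoffs (2, 8).
Player 1's commitment gain: 4 − 2 = 2.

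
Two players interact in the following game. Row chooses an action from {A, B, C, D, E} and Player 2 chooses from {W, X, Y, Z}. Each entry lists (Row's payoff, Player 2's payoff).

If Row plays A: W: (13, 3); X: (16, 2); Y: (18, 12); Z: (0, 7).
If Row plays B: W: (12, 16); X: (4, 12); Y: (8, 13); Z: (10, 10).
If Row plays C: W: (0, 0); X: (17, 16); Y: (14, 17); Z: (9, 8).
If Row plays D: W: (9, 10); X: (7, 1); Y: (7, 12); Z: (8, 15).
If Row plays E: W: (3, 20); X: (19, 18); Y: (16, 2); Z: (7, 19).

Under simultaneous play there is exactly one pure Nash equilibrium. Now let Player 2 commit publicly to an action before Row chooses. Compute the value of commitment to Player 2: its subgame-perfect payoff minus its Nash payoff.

6

Row best-responds to each possible Player 2 move:
- W: BR = A, leader payoff 3.
- X: BR = E, leader payoff 18.
- Y: BR = A, leader payoff 12.
- Z: BR = B, leader payoff 10.
Among 3, 18, 12, 10, the best is 18 at X. Subgame-perfect outcome: (E, X) with payoffs (19, 18).
Now find the simultaneous Nash equilibrium.
Row's best replies: W→A; X→E; Y→A; Z→B.
Player 2's best replies: A→Y; B→W; C→Y; D→Z; E→W.
The unique mutual best reply is (A, Y), giving (18, 12).
Player 2's commitment gain: 18 − 12 = 6.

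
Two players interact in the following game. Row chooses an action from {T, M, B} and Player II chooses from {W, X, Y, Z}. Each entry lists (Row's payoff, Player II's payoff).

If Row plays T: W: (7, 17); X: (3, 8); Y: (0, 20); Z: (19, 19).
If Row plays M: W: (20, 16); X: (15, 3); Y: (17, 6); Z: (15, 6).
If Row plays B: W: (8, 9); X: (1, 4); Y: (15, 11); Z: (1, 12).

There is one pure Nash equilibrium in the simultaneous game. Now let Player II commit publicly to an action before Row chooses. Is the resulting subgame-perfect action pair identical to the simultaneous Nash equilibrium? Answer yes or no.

no

Row best-responds to each possible Player II move:
- W → Row plays M (best of 7, 20, 8); Player II gets 16.
- X → Row plays M (best of 3, 15, 1); Player II gets 3.
- Y → Row plays M (best of 0, 17, 15); Player II gets 6.
- Z → Row plays T (best of 19, 15, 1); Player II gets 19.
Maximizing over 16, 3, 6, 19, Player II chooses Z. Subgame-perfect outcome: (T, Z) with payoffs (19, 19).
Now find the simultaneous Nash equilibrium.
Row's best replies: W→M; X→M; Y→M; Z→T.
Player II's best replies: T→Y; M→W; B→Z.
The unique mutual best reply is (M, W), giving (20, 16).
Sequential outcome (T, Z) differs from the Nash profile (M, W).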